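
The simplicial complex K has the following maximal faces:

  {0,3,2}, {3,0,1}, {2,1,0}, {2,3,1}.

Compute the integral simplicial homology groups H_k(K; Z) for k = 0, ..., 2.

K has 4 vertices, 6 edges, 4 triangles.
rank ∂_0 = 0, rank ∂_1 = 3 ⇒ b_0 = 4 − 0 − 3 = 1; all invariant factors of ∂_1 are 1 so no torsion. So H_0 = Z.
rank ∂_1 = 3, rank ∂_2 = 3 ⇒ b_1 = 6 − 3 − 3 = 0; all invariant factors of ∂_2 are 1 so no torsion. So H_1 = 0.
rank ∂_2 = 3, rank ∂_3 = 0 ⇒ b_2 = 4 − 3 − 0 = 1. So H_2 = Z.

H_0 = Z,  H_1 = 0,  H_2 = Z.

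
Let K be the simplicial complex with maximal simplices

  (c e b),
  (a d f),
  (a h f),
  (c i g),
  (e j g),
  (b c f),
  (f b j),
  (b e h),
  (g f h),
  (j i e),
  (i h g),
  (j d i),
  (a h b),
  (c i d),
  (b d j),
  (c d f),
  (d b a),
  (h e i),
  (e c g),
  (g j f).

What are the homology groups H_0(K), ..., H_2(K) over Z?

H_0 = Z,  H_1 = Z ⊕ Z/2,  H_2 = 0.

Order the vertices as a < b < c < d < e < f < g < h < i < j. Listing each simplex with vertices in this order, K has dimension 2 with simplices:

  0-simplices (10): a, b, c, d, e, f, g, h, i, j
  1-simplices (30): ab, ad, af, ah, bc, bd, be, bf, bh, bj, cd, ce, cf, cg, ci, df, di, dj, eg, eh, ei, ej, fg, fh, fj, gh, gi, gj, hi, ij
  2-simplices (20): abd, abh, adf, afh, bce, bcf, bdj, beh, bfj, cdf, cdi, ceg, cgi, dij, egj, ehi, eij, fgh, fgj, ghi

Hence C_0 ≅ Z^10, C_1 ≅ Z^30, C_2 ≅ Z^20.

The boundary map ∂_1: C_1 → C_0 is given by ∂[p,q] = [q] − [p]. For instance
  ∂eh = h − e.
The resulting 10×30 matrix has rank 9, and its Smith normal form has invariant factors (1,1,1,1,1,1,1,1,1).

Boundary ∂_2: C_2 → C_1 maps a triangle to the signed sum of its edges. For instance
  ∂fgj = gj − fj + fg,
  ∂afh = fh − ah + af.
The 30×20 boundary matrix has rank 20 and Smith normal form diag(1,1,1,1,1,1,1,1,1,1,1,1,1,1,1,1,1,1,1,2).

Now H_k = ker ∂_k / im ∂_{k+1}, so:

  H_0: rank C_0 − rank ∂_1 = 10 − 9 = 1, and the invariant factors of ∂_1 are all 1, so H_0 = Z.
  H_1: rank ker ∂_1 − rank ∂_2 = (30 − 9) − 20 = 1, and ∂_2 has invariant factor 2 > 1, so H_1 = Z ⊕ Z/2.
  H_2: rank ker ∂_2 − rank ∂_3 = (20 − 20) − 0 = 0, and there is no ∂_3, so H_2 = 0.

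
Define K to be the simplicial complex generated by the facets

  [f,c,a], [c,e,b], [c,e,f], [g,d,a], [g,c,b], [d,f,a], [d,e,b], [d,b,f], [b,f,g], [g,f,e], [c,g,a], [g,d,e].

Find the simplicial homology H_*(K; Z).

K has 7 vertices, 18 edges, 12 triangles.
rank ∂_0 = 0, rank ∂_1 = 6 ⇒ b_0 = 7 − 0 − 6 = 1; all invariant factors of ∂_1 are 1 so no torsion. So H_0 ≅ Z.
rank ∂_1 = 6, rank ∂_2 = 12 ⇒ b_1 = 18 − 6 − 12 = 0; ∂_2 has invariant factor(s) [2] giving torsion. So H_1 ≅ Z/2.
rank ∂_2 = 12, rank ∂_3 = 0 ⇒ b_2 = 12 − 12 − 0 = 0. So H_2 ≅ 0.

H_0 = Z,  H_1 = Z/2,  H_2 = 0.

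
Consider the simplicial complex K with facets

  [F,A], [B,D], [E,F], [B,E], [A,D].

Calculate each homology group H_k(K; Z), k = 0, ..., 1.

H_0 ≅ Z,  H_1 ≅ Z.

We work with the vertex ordering A < B < D < E < F. The simplices of K, each written with vertices in increasing order, are:

  0-simplices (5): A, B, D, E, F
  1-simplices (5): AD, AF, BD, BE, EF

so the chain groups are C_0 ≅ Z^5, C_1 ≅ Z^5.

Boundary ∂_1: C_1 → C_0 maps an edge to its endpoints' difference, ∂[p,q] = q − p.
The resulting 5×5 matrix has rank 4, and its Smith normal form has invariant factors (1,1,1,1).

Now H_k = ker ∂_k / im ∂_{k+1}, so:

  H_0: rank C_0 − rank ∂_1 = 5 − 4 = 1, and the invariant factors of ∂_1 are all 1, so H_0 ≅ Z.
  H_1: rank ker ∂_1 − rank ∂_2 = (5 − 4) − 0 = 1, and there is no ∂_2, so H_1 ≅ Z.

As a check, the Euler characteristic is 5 − 5 = 0, which agrees with 1 − 1 = 0.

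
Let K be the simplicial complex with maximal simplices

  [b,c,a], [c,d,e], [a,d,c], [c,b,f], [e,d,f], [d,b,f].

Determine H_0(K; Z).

We work with the vertex ordering a < b < c < d < e < f. The simplices of K, each written with vertices in increasing order, are:

  0-simplices (6): a, b, c, d, e, f
  1-simplices (12): ab, ac, ad, bc, bd, bf, cd, ce, cf, de, df, ef
  2-simplices (6): abc, acd, bcf, bdf, cde, def

Hence C_0 ≅ Z^6, C_1 ≅ Z^12, C_2 ≅ Z^6.

The boundary map ∂_1: C_1 → C_0 is given by ∂[p,q] = [q] − [p]. For instance
  ∂cf = f − c.
The resulting 6×12 matrix has rank 5, and its Smith normal form has invariant factors (1,1,1,1,1).

Boundary ∂_2: C_2 → C_1 maps a triangle to the signed sum of its edges. For instance
  ∂bcf = cf − bf + bc,
  ∂bdf = df − bf + bd.
The 12×6 boundary matrix has rank 6 and Smith normal form diag(1,1,1,1,1,1).

Computing H_k = (kernel of ∂_k) / (image of ∂_{k+1}):

  H_0: rank C_0 − rank ∂_1 = 6 − 5 = 1, and the invariant factors of ∂_1 are all 1, so H_0 ≅ Z.

(K is a triangulation of the cylinder S^1 x I.)

H_0 = Z.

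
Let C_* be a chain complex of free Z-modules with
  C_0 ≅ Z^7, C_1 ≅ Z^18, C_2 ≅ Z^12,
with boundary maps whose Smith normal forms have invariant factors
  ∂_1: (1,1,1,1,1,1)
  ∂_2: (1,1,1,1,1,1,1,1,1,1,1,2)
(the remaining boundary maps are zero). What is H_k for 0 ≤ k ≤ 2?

H_0 ≅ Z,  H_1 ≅ Z/2Z,  H_2 = 0.

H_0: b_0 = 7 − 0 − 6 = 1; torsion from ∂_1 factors > 1: none. So H_0 ≅ Z.
H_1: b_1 = 18 − 6 − 12 = 0; torsion from ∂_2 factors > 1: [2]. So H_1 ≅ Z/2Z.
H_2: b_2 = 12 − 12 − 0 = 0; torsion from ∂_3 factors > 1: none. So H_2 ≅ 0.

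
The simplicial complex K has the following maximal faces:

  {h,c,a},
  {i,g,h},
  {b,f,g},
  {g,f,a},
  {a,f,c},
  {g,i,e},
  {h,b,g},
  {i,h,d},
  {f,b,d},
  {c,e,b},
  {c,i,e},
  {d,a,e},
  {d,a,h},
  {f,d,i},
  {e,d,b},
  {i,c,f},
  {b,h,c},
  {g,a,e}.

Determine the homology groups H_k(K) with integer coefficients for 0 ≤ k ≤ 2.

H_0 = Z,  H_1 = Z^2,  H_2 = Z.

We work with the vertex ordering a < b < c < d < e < f < g < h < i. The simplices of K, each written with vertices in increasing order, are:

  0-simplices (9): a, b, c, d, e, f, g, h, i
  1-simplices (27): ac, ad, ae, af, ag, ah, bc, bd, be, bf, bg, bh, ce, cf, ch, ci, de, df, dh, di, eg, ei, fg, fi, gh, gi, hi
  2-simplices (18): acf, ach, ade, adh, aeg, afg, bce, bch, bde, bdf, bfg, bgh, cei, cfi, dfi, dhi, egi, ghi

giving chain groups C_0 ≅ Z^9, C_1 ≅ Z^27, C_2 ≅ Z^18.

Boundary ∂_1: C_1 → C_0 sends each edge [p,q] (with p < q) to q − p. For instance
  ∂ah = h − a.
As a 9×27 matrix over Z this has rank 8, with invariant factors (1,1,1,1,1,1,1,1).

Boundary ∂_2: C_2 → C_1 acts by ∂[p,q,r] = [q,r] − [p,r] + [p,q]. For instance
  ∂dfi = fi − di + df,
  ∂ade = de − ae + ad.
The 27×18 boundary matrix has rank 17 and Smith normal form diag(1,1,1,1,1,1,1,1,1,1,1,1,1,1,1,1,1).

Now H_k = ker ∂_k / im ∂_{k+1}, so:

  H_0: rank C_0 − rank ∂_1 = 9 − 8 = 1, and the invariant factors of ∂_1 are all 1, so H_0 = Z.
  H_1: rank ker ∂_1 − rank ∂_2 = (27 − 8) − 17 = 2, and the invariant factors of ∂_2 are all 1, so H_1 = Z^2.
  H_2: rank ker ∂_2 − rank ∂_3 = (18 − 17) − 0 = 1, and there is no ∂_3, so H_2 = Z.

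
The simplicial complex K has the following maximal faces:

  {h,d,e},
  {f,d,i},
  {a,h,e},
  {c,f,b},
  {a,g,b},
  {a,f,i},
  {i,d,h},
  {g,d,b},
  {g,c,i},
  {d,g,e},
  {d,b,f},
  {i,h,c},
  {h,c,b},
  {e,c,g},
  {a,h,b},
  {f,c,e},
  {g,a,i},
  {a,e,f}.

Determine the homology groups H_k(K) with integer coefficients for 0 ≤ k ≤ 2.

H_0 ≅ Z,  H_1 ≅ Z^2,  H_2 ≅ Z.

Fix the vertex order a < b < c < d < e < f < g < h < i and write every simplex with vertices in increasing order. Then dim K = 2 and the simplices of K are:

  0-simplices (9): a, b, c, d, e, f, g, h, i
  1-simplices (27): ab, ae, af, ag, ah, ai, bc, bd, bf, bg, bh, ce, cf, cg, ch, ci, de, df, dg, dh, di, ef, eg, eh, fi, gi, hi
  2-simplices (18): abg, abh, aef, aeh, afi, agi, bcf, bch, bdf, bdg, cef, ceg, cgi, chi, deg, deh, dfi, dhi

so the chain groups are C_0 ≅ Z^9, C_1 ≅ Z^27, C_2 ≅ Z^18.

The boundary map ∂_1: C_1 → C_0 maps an edge to its endpoints' difference, ∂[p,q] = q − p. For instance
  ∂ah = h − a.
As a 9×27 matrix over Z this has rank 8, with invariant factors (1,1,1,1,1,1,1,1).

Boundary ∂_2: C_2 → C_1 sends each 2-simplex [p,q,r] to [q,r] − [p,r] + [p,q]. For instance
  ∂bdg = dg − bg + bd,
  ∂cef = ef − cf + ce.
The 27×18 boundary matrix has rank 17 and Smith normal form diag(1,1,1,1,1,1,1,1,1,1,1,1,1,1,1,1,1).

Reading off H_k = ker ∂_k / im ∂_{k+1}:

  H_0: rank C_0 − rank ∂_1 = 9 − 8 = 1, and the invariant factors of ∂_1 are all 1, so H_0 = Z.
  H_1: rank ker ∂_1 − rank ∂_2 = (27 − 8) − 17 = 2, and the invariant factors of ∂_2 are all 1, so H_1 = Z^2.
  H_2: rank ker ∂_2 − rank ∂_3 = (18 − 17) − 0 = 1, and there is no ∂_3, so H_2 = Z.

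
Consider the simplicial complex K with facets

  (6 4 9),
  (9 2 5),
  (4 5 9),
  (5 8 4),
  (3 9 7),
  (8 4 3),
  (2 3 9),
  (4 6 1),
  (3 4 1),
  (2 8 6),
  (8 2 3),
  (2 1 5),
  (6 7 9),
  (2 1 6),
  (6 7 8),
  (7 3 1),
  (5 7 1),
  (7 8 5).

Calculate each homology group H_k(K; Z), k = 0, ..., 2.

Take the total order 1 < 2 < 3 < 4 < 5 < 6 < 7 < 8 < 9 on the vertex set. Then K (dimension 2) consists of the simplices:

  0-simplices (9): [1], [2], [3], [4], [5], [6], [7], [8], [9]
  1-simplices (27): (27 of them)
  2-simplices (18): [1,2,5], [1,2,6], [1,3,4], [1,3,7], [1,4,6], [1,5,7], [2,3,8], [2,3,9], [2,5,9], [2,6,8], [3,4,8], [3,7,9], [4,5,8], [4,5,9], [4,6,9], [5,7,8], [6,7,8], [6,7,9]

Hence C_0 ≅ Z^9, C_1 ≅ Z^27, C_2 ≅ Z^18.

The boundary map ∂_1: C_1 → C_0 sends each edge [p,q] (with p < q) to q − p.
As a 9×27 matrix over Z this has rank 8, with invariant factors (1,1,1,1,1,1,1,1).

Boundary ∂_2: C_2 → C_1 maps a triangle to the signed sum of its edges. For instance
  ∂[1,2,6] = [2,6] − [1,6] + [1,2],
  ∂[3,4,8] = [4,8] − [3,8] + [3,4].
This gives a 27×18 integer matrix of rank 17; reducing to Smith normal form yields diagonal entries (1,1,1,1,1,1,1,1,1,1,1,1,1,1,1,1,1).

Now H_k = ker ∂_k / im ∂_{k+1}, so:

  H_0: rank C_0 − rank ∂_1 = 9 − 8 = 1, and the invariant factors of ∂_1 are all 1, so H_0 = Z.
  H_1: rank ker ∂_1 − rank ∂_2 = (27 − 8) − 17 = 2, and the invariant factors of ∂_2 are all 1, so H_1 = Z^2.
  H_2: rank ker ∂_2 − rank ∂_3 = (18 − 17) − 0 = 1, and there is no ∂_3, so H_2 = Z.

H_0 ≅ Z,  H_1 ≅ Z^2,  H_2 ≅ Z.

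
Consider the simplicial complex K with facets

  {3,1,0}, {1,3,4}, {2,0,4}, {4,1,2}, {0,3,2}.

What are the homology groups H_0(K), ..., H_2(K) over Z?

H_0 ≅ Z,  H_1 ≅ Z,  H_2 = 0.

Order the vertices as 0 < 1 < 2 < 3 < 4. Listing each simplex with vertices in this order, K has dimension 2 with simplices:

  0-simplices (5): [0], [1], [2], [3], [4]
  1-simplices (10): [0,1], [0,2], [0,3], [0,4], [1,2], [1,3], [1,4], [2,3], [2,4], [3,4]
  2-simplices (5): [0,1,3], [0,2,3], [0,2,4], [1,2,4], [1,3,4]

giving chain groups C_0 ≅ Z^5, C_1 ≅ Z^10, C_2 ≅ Z^5.

The boundary map ∂_1: C_1 → C_0 is given by ∂[p,q] = [q] − [p].
The resulting 5×10 matrix has rank 4, and its Smith normal form has invariant factors (1,1,1,1).

∂_2: C_2 → C_1 maps a triangle to the signed sum of its edges. For instance
  ∂[0,2,3] = [2,3] − [0,3] + [0,2],
  ∂[0,2,4] = [2,4] − [0,4] + [0,2].
As a 10×5 matrix over Z this has rank 5, with invariant factors (1,1,1,1,1).

Reading off H_k = ker ∂_k / im ∂_{k+1}:

  H_0: rank C_0 − rank ∂_1 = 5 − 4 = 1, and the invariant factors of ∂_1 are all 1, so H_0 ≅ Z.
  H_1: rank ker ∂_1 − rank ∂_2 = (10 − 4) − 5 = 1, and the invariant factors of ∂_2 are all 1, so H_1 ≅ Z.
  H_2: rank ker ∂_2 − rank ∂_3 = (5 − 5) − 0 = 0, and there is no ∂_3, so H_2 ≅ 0.

As a check, the Euler characteristic is 5 − 10 + 5 = 0, which agrees with 1 − 1 + 0 = 0.
(K is a triangulation of the Möbius band.)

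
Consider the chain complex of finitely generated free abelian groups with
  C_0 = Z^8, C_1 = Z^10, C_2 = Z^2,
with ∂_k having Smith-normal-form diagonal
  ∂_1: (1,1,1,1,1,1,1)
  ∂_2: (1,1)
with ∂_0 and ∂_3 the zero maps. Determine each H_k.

H_0: b_0 = 8 − 0 − 7 = 1; torsion from ∂_1 factors > 1: none. So H_0 = Z.
H_1: b_1 = 10 − 7 − 2 = 1; torsion from ∂_2 factors > 1: none. So H_1 = Z.
H_2: b_2 = 2 − 2 − 0 = 0; torsion from ∂_3 factors > 1: none. So H_2 = 0.

H_0 = Z,  H_1 = Z,  H_2 = 0.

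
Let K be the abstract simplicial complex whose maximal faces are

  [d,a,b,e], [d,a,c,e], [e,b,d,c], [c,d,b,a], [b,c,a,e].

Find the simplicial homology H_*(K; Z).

Take the total order a < b < c < d < e on the vertex set. Then K (dimension 3) consists of the simplices:

  0-simplices (5): a, b, c, d, e
  1-simplices (10): ab, ac, ad, ae, bc, bd, be, cd, ce, de
  2-simplices (10): abc, abd, abe, acd, ace, ade, bcd, bce, bde, cde
  3-simplices (5): abcd, abce, abde, acde, bcde

so the chain groups are C_0 ≅ Z^5, C_1 ≅ Z^10, C_2 ≅ Z^10, C_3 ≅ Z^5.

The boundary map ∂_1: C_1 → C_0 is given by ∂[p,q] = [q] − [p].
As a 5×10 matrix over Z this has rank 4, with invariant factors (1,1,1,1).

∂_2: C_2 → C_1 sends each 2-simplex [p,q,r] to [q,r] − [p,r] + [p,q]. For instance
  ∂cde = de − ce + cd,
  ∂bce = ce − be + bc.
As a 10×10 matrix over Z this has rank 6, with invariant factors (1,1,1,1,1,1).

∂_3: C_3 → C_2 sends each 3-simplex σ to the alternating sum Σ_i (−1)^i (σ with its i-th vertex removed). For instance
  ∂abcd = bcd − acd + abd − abc,
  ∂abde = bde − ade + abe − abd.
This gives a 10×5 integer matrix of rank 4; reducing to Smith normal form yields diagonal entries (1,1,1,1).

Computing H_k = (kernel of ∂_k) / (image of ∂_{k+1}):

  H_0: rank C_0 − rank ∂_1 = 5 − 4 = 1, and the invariant factors of ∂_1 are all 1, so H_0 ≅ Z.
  H_1: rank ker ∂_1 − rank ∂_2 = (10 − 4) − 6 = 0, and the invariant factors of ∂_2 are all 1, so H_1 ≅ 0.
  H_2: rank ker ∂_2 − rank ∂_3 = (10 − 6) − 4 = 0, and the invariant factors of ∂_3 are all 1, so H_2 ≅ 0.
  H_3: rank ker ∂_3 − rank ∂_4 = (5 − 4) − 0 = 1, and there is no ∂_4, so H_3 ≅ Z.

H_0 = Z,  H_1 = 0,  H_2 = 0,  H_3 = Z.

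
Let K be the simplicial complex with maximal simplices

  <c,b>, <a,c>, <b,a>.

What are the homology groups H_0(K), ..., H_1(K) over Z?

We work with the vertex ordering a < b < c. The simplices of K, each written with vertices in increasing order, are:

  0-simplices (3): a, b, c
  1-simplices (3): ab, ac, bc

giving chain groups C_0 ≅ Z^3, C_1 ≅ Z^3.

∂_1: C_1 → C_0 is given by ∂[p,q] = [q] − [p].
The 3×3 boundary matrix has rank 2 and Smith normal form diag(1,1).

Computing H_k = (kernel of ∂_k) / (image of ∂_{k+1}):

  H_0: rank C_0 − rank ∂_1 = 3 − 2 = 1, and the invariant factors of ∂_1 are all 1, so H_0 ≅ Z.
  H_1: rank ker ∂_1 − rank ∂_2 = (3 − 2) − 0 = 1, and there is no ∂_2, so H_1 ≅ Z.

H_0 = Z,  H_1 = Z.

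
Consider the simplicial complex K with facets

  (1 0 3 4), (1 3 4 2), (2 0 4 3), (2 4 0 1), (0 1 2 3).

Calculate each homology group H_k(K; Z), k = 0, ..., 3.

H_0 = Z,  H_1 = 0,  H_2 = 0,  H_3 = Z.

K has 5 vertices, 10 edges, 10 triangles, 5 3-simplices.
rank ∂_0 = 0, rank ∂_1 = 4 ⇒ b_0 = 5 − 0 − 4 = 1; all invariant factors of ∂_1 are 1 so no torsion. So H_0 = Z.
rank ∂_1 = 4, rank ∂_2 = 6 ⇒ b_1 = 10 − 4 − 6 = 0; all invariant factors of ∂_2 are 1 so no torsion. So H_1 = 0.
rank ∂_2 = 6, rank ∂_3 = 4 ⇒ b_2 = 10 − 6 − 4 = 0; all invariant factors of ∂_3 are 1 so no torsion. So H_2 = 0.
rank ∂_3 = 4, rank ∂_4 = 0 ⇒ b_3 = 5 − 4 − 0 = 1. So H_3 = Z.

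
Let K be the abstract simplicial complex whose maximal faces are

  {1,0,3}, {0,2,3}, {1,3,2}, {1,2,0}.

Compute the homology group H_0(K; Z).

H_0 ≅ Z.

Take the total order 0 < 1 < 2 < 3 on the vertex set. Then K (dimension 2) consists of the simplices:

  0-simplices (4): [0], [1], [2], [3]
  1-simplices (6): [0,1], [0,2], [0,3], [1,2], [1,3], [2,3]
  2-simplices (4): [0,1,2], [0,1,3], [0,2,3], [1,2,3]

so the chain groups are C_0 ≅ Z^4, C_1 ≅ Z^6, C_2 ≅ Z^4.

The boundary map ∂_1: C_1 → C_0 sends each edge [p,q] (with p < q) to q − p. For instance
  ∂[0,2] = [2] − [0].
This gives a 4×6 integer matrix of rank 3; reducing to Smith normal form yields diagonal entries (1,1,1).

Boundary ∂_2: C_2 → C_1 maps a triangle to the signed sum of its edges. For instance
  ∂[1,2,3] = [2,3] − [1,3] + [1,2],
  ∂[0,2,3] = [2,3] − [0,3] + [0,2].
The resulting 6×4 matrix has rank 3, and its Smith normal form has invariant factors (1,1,1).

Reading off H_k = ker ∂_k / im ∂_{k+1}:

  H_0: rank C_0 − rank ∂_1 = 4 − 3 = 1, and the invariant factors of ∂_1 are all 1, so H_0 = Z.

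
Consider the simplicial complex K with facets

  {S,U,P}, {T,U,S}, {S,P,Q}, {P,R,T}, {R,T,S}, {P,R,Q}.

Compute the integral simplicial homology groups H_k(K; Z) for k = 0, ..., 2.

Order the vertices as P < Q < R < S < T < U. Listing each simplex with vertices in this order, K has dimension 2 with simplices:

  0-simplices (6): P, Q, R, S, T, U
  1-simplices (12): PQ, PR, PS, PT, PU, QR, QS, RS, RT, ST, SU, TU
  2-simplices (6): PQR, PQS, PRT, PSU, RST, STU

giving chain groups C_0 ≅ Z^6, C_1 ≅ Z^12, C_2 ≅ Z^6.

∂_1: C_1 → C_0 sends each edge [p,q] (with p < q) to q − p.
The resulting 6×12 matrix has rank 5, and its Smith normal form has invariant factors (1,1,1,1,1).

Boundary ∂_2: C_2 → C_1 acts by ∂[p,q,r] = [q,r] − [p,r] + [p,q]. For instance
  ∂STU = TU − SU + ST,
  ∂RST = ST − RT + RS.
This gives a 12×6 integer matrix of rank 6; reducing to Smith normal form yields diagonal entries (1,1,1,1,1,1).

From H_k ≅ ker(∂_k) / im(∂_{k+1}) we obtain:

  H_0: rank C_0 − rank ∂_1 = 6 − 5 = 1, and the invariant factors of ∂_1 are all 1, so H_0 ≅ Z.
  H_1: rank ker ∂_1 − rank ∂_2 = (12 − 5) − 6 = 1, and the invariant factors of ∂_2 are all 1, so H_1 ≅ Z.
  H_2: rank ker ∂_2 − rank ∂_3 = (6 − 6) − 0 = 0, and there is no ∂_3, so H_2 ≅ 0.

As a check, the Euler characteristic is 6 − 12 + 6 = 0, which agrees with 1 − 1 + 0 = 0.

H_0 = Z,  H_1 = Z,  H_2 = 0.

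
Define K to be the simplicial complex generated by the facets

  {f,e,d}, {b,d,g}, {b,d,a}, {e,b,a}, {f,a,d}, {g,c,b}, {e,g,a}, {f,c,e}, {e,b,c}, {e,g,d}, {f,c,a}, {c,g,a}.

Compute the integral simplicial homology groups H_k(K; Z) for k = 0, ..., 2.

K has 7 vertices, 18 edges, 12 triangles.
rank ∂_0 = 0, rank ∂_1 = 6 ⇒ b_0 = 7 − 0 − 6 = 1; all invariant factors of ∂_1 are 1 so no torsion. So H_0 = Z.
rank ∂_1 = 6, rank ∂_2 = 12 ⇒ b_1 = 18 − 6 − 12 = 0; ∂_2 has invariant factor(s) [2] giving torsion. So H_1 = Z/2Z.
rank ∂_2 = 12, rank ∂_3 = 0 ⇒ b_2 = 12 − 12 − 0 = 0. So H_2 = 0.

H_0 ≅ Z,  H_1 ≅ Z/2Z,  H_2 = 0.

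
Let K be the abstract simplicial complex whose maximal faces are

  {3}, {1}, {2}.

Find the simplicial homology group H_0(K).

H_0 ≅ Z^3.

Take the total order 1 < 2 < 3 on the vertex set. Then K (dimension 0) consists of the simplices:

  0-simplices (3): [1], [2], [3]

Hence C_0 ≅ Z^3.

Reading off H_k = ker ∂_k / im ∂_{k+1}:

  H_0: rank C_0 − rank ∂_1 = 3 − 0 = 3, and there is no ∂_1, so H_0 ≅ Z^3.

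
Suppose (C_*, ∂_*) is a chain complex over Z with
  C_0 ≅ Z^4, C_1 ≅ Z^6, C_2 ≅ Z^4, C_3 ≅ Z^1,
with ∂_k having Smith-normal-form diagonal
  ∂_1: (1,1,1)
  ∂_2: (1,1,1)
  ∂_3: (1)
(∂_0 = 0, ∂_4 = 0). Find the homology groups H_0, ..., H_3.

H_0 ≅ Z,  H_1 = 0,  H_2 = 0,  H_3 = 0.

H_0: b_0 = 4 − 0 − 3 = 1; torsion from ∂_1 factors > 1: none. So H_0 ≅ Z.
H_1: b_1 = 6 − 3 − 3 = 0; torsion from ∂_2 factors > 1: none. So H_1 ≅ 0.
H_2: b_2 = 4 − 3 − 1 = 0; torsion from ∂_3 factors > 1: none. So H_2 ≅ 0.
H_3: b_3 = 1 − 1 − 0 = 0; torsion from ∂_4 factors > 1: none. So H_3 ≅ 0.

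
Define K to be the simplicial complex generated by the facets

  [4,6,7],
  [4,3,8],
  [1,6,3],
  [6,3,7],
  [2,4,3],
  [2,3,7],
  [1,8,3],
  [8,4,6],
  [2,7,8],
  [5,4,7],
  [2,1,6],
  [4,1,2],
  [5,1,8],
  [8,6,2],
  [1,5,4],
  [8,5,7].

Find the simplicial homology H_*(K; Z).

K has 8 vertices, 24 edges, 16 triangles.
rank ∂_0 = 0, rank ∂_1 = 7 ⇒ b_0 = 8 − 0 − 7 = 1; all invariant factors of ∂_1 are 1 so no torsion. So H_0 = Z.
rank ∂_1 = 7, rank ∂_2 = 15 ⇒ b_1 = 24 − 7 − 15 = 2; all invariant factors of ∂_2 are 1 so no torsion. So H_1 = Z^2.
rank ∂_2 = 15, rank ∂_3 = 0 ⇒ b_2 = 16 − 15 − 0 = 1. So H_2 = Z.

H_0 = Z,  H_1 = Z^2,  H_2 = Z.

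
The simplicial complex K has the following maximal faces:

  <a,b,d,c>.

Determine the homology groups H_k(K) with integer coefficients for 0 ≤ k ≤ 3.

Order the vertices as a < b < c < d. Listing each simplex with vertices in this order, K has dimension 3 with simplices:

  0-simplices (4): a, b, c, d
  1-simplices (6): ab, ac, ad, bc, bd, cd
  2-simplices (4): abc, abd, acd, bcd
  3-simplices (1): abcd

Hence C_0 ≅ Z^4, C_1 ≅ Z^6, C_2 ≅ Z^4, C_3 ≅ Z^1.

∂_1: C_1 → C_0 sends each edge [p,q] (with p < q) to q − p. For instance
  ∂ad = d − a.
The 4×6 boundary matrix has rank 3 and Smith normal form diag(1,1,1).

The boundary map ∂_2: C_2 → C_1 acts by ∂[p,q,r] = [q,r] − [p,r] + [p,q]. For instance
  ∂acd = cd − ad + ac,
  ∂abc = bc − ac + ab.
This gives a 6×4 integer matrix of rank 3; reducing to Smith normal form yields diagonal entries (1,1,1).

∂_3: C_3 → C_2 sends each 3-simplex σ to the alternating sum Σ_i (−1)^i (σ with its i-th vertex removed). For instance
  ∂abcd = bcd − acd + abd − abc.
This gives a 4×1 integer matrix of rank 1; reducing to Smith normal form yields diagonal entries (1).

Reading off H_k = ker ∂_k / im ∂_{k+1}:

  H_0: rank C_0 − rank ∂_1 = 4 − 3 = 1, and the invariant factors of ∂_1 are all 1, so H_0 ≅ Z.
  H_1: rank ker ∂_1 − rank ∂_2 = (6 − 3) − 3 = 0, and the invariant factors of ∂_2 are all 1, so H_1 ≅ 0.
  H_2: rank ker ∂_2 − rank ∂_3 = (4 − 3) − 1 = 0, and the invariant factors of ∂_3 are all 1, so H_2 ≅ 0.
  H_3: rank ker ∂_3 − rank ∂_4 = (1 − 1) − 0 = 0, and there is no ∂_4, so H_3 ≅ 0.

As a check, the Euler characteristic is 4 − 6 + 4 − 1 = 1, which agrees with 1 − 0 + 0 − 0 = 1.
(K is a triangulation of the 3-simplex.)

H_0 ≅ Z,  H_1 = 0,  H_2 = 0,  H_3 = 0.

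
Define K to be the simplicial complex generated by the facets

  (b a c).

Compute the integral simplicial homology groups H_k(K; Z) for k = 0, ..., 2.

K has 3 vertices, 3 edges, 1 triangle.
rank ∂_0 = 0, rank ∂_1 = 2 ⇒ b_0 = 3 − 0 − 2 = 1; all invariant factors of ∂_1 are 1 so no torsion. So H_0 ≅ Z.
rank ∂_1 = 2, rank ∂_2 = 1 ⇒ b_1 = 3 − 2 − 1 = 0; all invariant factors of ∂_2 are 1 so no torsion. So H_1 ≅ 0.
rank ∂_2 = 1, rank ∂_3 = 0 ⇒ b_2 = 1 − 1 − 0 = 0. So H_2 ≅ 0.

H_0 ≅ Z,  H_1 = 0,  H_2 = 0.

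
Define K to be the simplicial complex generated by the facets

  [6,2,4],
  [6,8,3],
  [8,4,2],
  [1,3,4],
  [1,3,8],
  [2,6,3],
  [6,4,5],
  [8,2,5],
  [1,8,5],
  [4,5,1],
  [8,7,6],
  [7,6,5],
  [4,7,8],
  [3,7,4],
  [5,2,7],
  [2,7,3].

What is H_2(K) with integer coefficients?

K has 8 vertices, 24 edges, 16 triangles.
rank ∂_2 = 15, rank ∂_3 = 0 ⇒ b_2 = 16 − 15 − 0 = 1. So H_2 ≅ Z.

H_2 = Z.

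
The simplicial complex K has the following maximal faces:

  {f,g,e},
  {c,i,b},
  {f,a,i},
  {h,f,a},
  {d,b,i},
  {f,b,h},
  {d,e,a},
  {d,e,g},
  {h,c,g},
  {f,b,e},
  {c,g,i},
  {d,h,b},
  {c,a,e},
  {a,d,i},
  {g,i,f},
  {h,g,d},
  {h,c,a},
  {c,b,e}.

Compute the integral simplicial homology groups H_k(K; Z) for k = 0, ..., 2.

K has 9 vertices, 27 edges, 18 triangles.
rank ∂_0 = 0, rank ∂_1 = 8 ⇒ b_0 = 9 − 0 − 8 = 1; all invariant factors of ∂_1 are 1 so no torsion. So H_0 ≅ Z.
rank ∂_1 = 8, rank ∂_2 = 17 ⇒ b_1 = 27 − 8 − 17 = 2; all invariant factors of ∂_2 are 1 so no torsion. So H_1 ≅ Z^2.
rank ∂_2 = 17, rank ∂_3 = 0 ⇒ b_2 = 18 − 17 − 0 = 1. So H_2 ≅ Z.

H_0 = Z,  H_1 = Z^2,  H_2 = Z.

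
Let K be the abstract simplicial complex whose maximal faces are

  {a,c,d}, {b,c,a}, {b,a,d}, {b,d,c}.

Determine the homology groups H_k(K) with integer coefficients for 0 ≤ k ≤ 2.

We work with the vertex ordering a < b < c < d. The simplices of K, each written with vertices in increasing order, are:

  0-simplices (4): a, b, c, d
  1-simplices (6): ab, ac, ad, bc, bd, cd
  2-simplices (4): abc, abd, acd, bcd

giving chain groups C_0 ≅ Z^4, C_1 ≅ Z^6, C_2 ≅ Z^4.

The boundary map ∂_1: C_1 → C_0 maps an edge to its endpoints' difference, ∂[p,q] = q − p. For instance
  ∂ab = b − a.
As a 4×6 matrix over Z this has rank 3, with invariant factors (1,1,1).

Boundary ∂_2: C_2 → C_1 maps a triangle to the signed sum of its edges. For instance
  ∂abd = bd − ad + ab,
  ∂bcd = cd − bd + bc.
This gives a 6×4 integer matrix of rank 3; reducing to Smith normal form yields diagonal entries (1,1,1).

Now H_k = ker ∂_k / im ∂_{k+1}, so:

  H_0: rank C_0 − rank ∂_1 = 4 − 3 = 1, and the invariant factors of ∂_1 are all 1, so H_0 ≅ Z.
  H_1: rank ker ∂_1 − rank ∂_2 = (6 − 3) − 3 = 0, and the invariant factors of ∂_2 are all 1, so H_1 ≅ 0.
  H_2: rank ker ∂_2 − rank ∂_3 = (4 − 3) − 0 = 1, and there is no ∂_3, so H_2 ≅ Z.

H_0 = Z,  H_1 = 0,  H_2 = Z.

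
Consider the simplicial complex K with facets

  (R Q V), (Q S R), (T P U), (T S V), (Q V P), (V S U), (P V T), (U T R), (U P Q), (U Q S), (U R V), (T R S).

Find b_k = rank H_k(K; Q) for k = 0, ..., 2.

Take the total order P < Q < R < S < T < U < V on the vertex set. Then K (dimension 2) consists of the simplices:

  0-simplices (7): P, Q, R, S, T, U, V
  1-simplices (18): PQ, PT, PU, PV, QR, QS, QU, QV, RS, RT, RU, RV, ST, SU, SV, TU, TV, UV
  2-simplices (12): PQU, PQV, PTU, PTV, QRS, QRV, QSU, RST, RTU, RUV, STV, SUV

so the chain groups are C_0 ≅ Z^7, C_1 ≅ Z^18, C_2 ≅ Z^12.

Boundary ∂_1: C_1 → C_0 sends each edge [p,q] (with p < q) to q − p.
This gives a 7×18 integer matrix of rank 6; reducing to Smith normal form yields diagonal entries (1,1,1,1,1,1).

The boundary map ∂_2: C_2 → C_1 acts by ∂[p,q,r] = [q,r] − [p,r] + [p,q]. For instance
  ∂QRV = RV − QV + QR,
  ∂RST = ST − RT + RS.
The 18×12 boundary matrix has rank 12 and Smith normal form diag(1,1,1,1,1,1,1,1,1,1,1,2).

Reading off H_k = ker ∂_k / im ∂_{k+1}:

  H_0: rank C_0 − rank ∂_1 = 7 − 6 = 1, and the invariant factors of ∂_1 are all 1, so H_0 = Z.
  H_1: rank ker ∂_1 − rank ∂_2 = (18 − 6) − 12 = 0, and ∂_2 has invariant factor 2 > 1, so H_1 = Z_2.
  H_2: rank ker ∂_2 − rank ∂_3 = (12 − 12) − 0 = 0, and there is no ∂_3, so H_2 = 0.

Hence the Betti numbers are b_0 = 1, b_1 = 0, b_2 = 0.

b_0 = 1, b_1 = 0, b_2 = 0.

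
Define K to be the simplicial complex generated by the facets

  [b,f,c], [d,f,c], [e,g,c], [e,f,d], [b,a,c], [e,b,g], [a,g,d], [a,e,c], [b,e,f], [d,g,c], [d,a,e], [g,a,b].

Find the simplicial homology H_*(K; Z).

We work with the vertex ordering a < b < c < d < e < f < g. The simplices of K, each written with vertices in increasing order, are:

  0-simplices (7): a, b, c, d, e, f, g
  1-simplices (18): ab, ac, ad, ae, ag, bc, be, bf, bg, cd, ce, cf, cg, de, df, dg, ef, eg
  2-simplices (12): abc, abg, ace, ade, adg, bcf, bef, beg, cdf, cdg, ceg, def

Hence C_0 ≅ Z^7, C_1 ≅ Z^18, C_2 ≅ Z^12.

∂_1: C_1 → C_0 maps an edge to its endpoints' difference, ∂[p,q] = q − p.
As a 7×18 matrix over Z this has rank 6, with invariant factors (1,1,1,1,1,1).

Boundary ∂_2: C_2 → C_1 sends each 2-simplex [p,q,r] to [q,r] − [p,r] + [p,q]. For instance
  ∂bcf = cf − bf + bc,
  ∂cdf = df − cf + cd.
The resulting 18×12 matrix has rank 12, and its Smith normal form has invariant factors (1,1,1,1,1,1,1,1,1,1,1,2).

Now H_k = ker ∂_k / im ∂_{k+1}, so:

  H_0: rank C_0 − rank ∂_1 = 7 − 6 = 1, and the invariant factors of ∂_1 are all 1, so H_0 ≅ Z.
  H_1: rank ker ∂_1 − rank ∂_2 = (18 − 6) − 12 = 0, and ∂_2 has invariant factor 2 > 1, so H_1 ≅ Z_2.
  H_2: rank ker ∂_2 − rank ∂_3 = (12 − 12) − 0 = 0, and there is no ∂_3, so H_2 ≅ 0.

H_0 = Z,  H_1 = Z_2,  H_2 = 0.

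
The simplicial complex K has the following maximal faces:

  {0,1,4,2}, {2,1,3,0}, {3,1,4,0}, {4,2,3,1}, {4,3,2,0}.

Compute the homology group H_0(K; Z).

Order the vertices as 0 < 1 < 2 < 3 < 4. Listing each simplex with vertices in this order, K has dimension 3 with simplices:

  0-simplices (5): [0], [1], [2], [3], [4]
  1-simplices (10): [0,1], [0,2], [0,3], [0,4], [1,2], [1,3], [1,4], [2,3], [2,4], [3,4]
  2-simplices (10): [0,1,2], [0,1,3], [0,1,4], [0,2,3], [0,2,4], [0,3,4], [1,2,3], [1,2,4], [1,3,4], [2,3,4]
  3-simplices (5): [0,1,2,3], [0,1,2,4], [0,1,3,4], [0,2,3,4], [1,2,3,4]

Hence C_0 ≅ Z^5, C_1 ≅ Z^10, C_2 ≅ Z^10, C_3 ≅ Z^5.

Boundary ∂_1: C_1 → C_0 is given by ∂[p,q] = [q] − [p]. For instance
  ∂[1,2] = [2] − [1].
The 5×10 boundary matrix has rank 4 and Smith normal form diag(1,1,1,1).

∂_2: C_2 → C_1 sends each 2-simplex [p,q,r] to [q,r] − [p,r] + [p,q]. For instance
  ∂[0,1,2] = [1,2] − [0,2] + [0,1],
  ∂[0,1,3] = [1,3] − [0,3] + [0,1].
The resulting 10×10 matrix has rank 6, and its Smith normal form has invariant factors (1,1,1,1,1,1).

The boundary map ∂_3: C_3 → C_2 sends each 3-simplex σ to the alternating sum Σ_i (−1)^i (σ with its i-th vertex removed). For instance
  ∂[1,2,3,4] = [2,3,4] − [1,3,4] + [1,2,4] − [1,2,3],
  ∂[0,2,3,4] = [2,3,4] − [0,3,4] + [0,2,4] − [0,2,3].
The 10×5 boundary matrix has rank 4 and Smith normal form diag(1,1,1,1).

Now H_k = ker ∂_k / im ∂_{k+1}, so:

  H_0: rank C_0 − rank ∂_1 = 5 − 4 = 1, and the invariant factors of ∂_1 are all 1, so H_0 = Z.

H_0 ≅ Z.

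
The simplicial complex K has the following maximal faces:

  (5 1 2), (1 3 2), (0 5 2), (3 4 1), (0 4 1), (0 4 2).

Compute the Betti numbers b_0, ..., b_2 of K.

b_0 = 1, b_1 = 1, b_2 = 0.

Take the total order 0 < 1 < 2 < 3 < 4 < 5 on the vertex set. Then K (dimension 2) consists of the simplices:

  0-simplices (6): [0], [1], [2], [3], [4], [5]
  1-simplices (12): [0,1], [0,2], [0,4], [0,5], [1,2], [1,3], [1,4], [1,5], [2,3], [2,4], [2,5], [3,4]
  2-simplices (6): [0,1,4], [0,2,4], [0,2,5], [1,2,3], [1,2,5], [1,3,4]

Hence C_0 ≅ Z^6, C_1 ≅ Z^12, C_2 ≅ Z^6.

∂_1: C_1 → C_0 maps an edge to its endpoints' difference, ∂[p,q] = q − p.
The resulting 6×12 matrix has rank 5, and its Smith normal form has invariant factors (1,1,1,1,1).

The boundary map ∂_2: C_2 → C_1 acts by ∂[p,q,r] = [q,r] − [p,r] + [p,q]. For instance
  ∂[0,2,5] = [2,5] − [0,5] + [0,2],
  ∂[0,1,4] = [1,4] − [0,4] + [0,1].
This gives a 12×6 integer matrix of rank 6; reducing to Smith normal form yields diagonal entries (1,1,1,1,1,1).

Reading off H_k = ker ∂_k / im ∂_{k+1}:

  H_0: rank C_0 − rank ∂_1 = 6 − 5 = 1, and the invariant factors of ∂_1 are all 1, so H_0 ≅ Z.
  H_1: rank ker ∂_1 − rank ∂_2 = (12 − 5) − 6 = 1, and the invariant factors of ∂_2 are all 1, so H_1 ≅ Z.
  H_2: rank ker ∂_2 − rank ∂_3 = (6 − 6) − 0 = 0, and there is no ∂_3, so H_2 ≅ 0.

Hence the Betti numbers are b_0 = 1, b_1 = 1, b_2 = 0.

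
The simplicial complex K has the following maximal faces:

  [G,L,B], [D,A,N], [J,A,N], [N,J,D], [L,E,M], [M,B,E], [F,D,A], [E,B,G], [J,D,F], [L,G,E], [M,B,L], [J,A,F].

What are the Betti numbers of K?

b_0 = 2, b_1 = 0, b_2 = 2.

Take the total order A < B < D < E < F < G < J < L < M < N on the vertex set. Then K (dimension 2) consists of the simplices:

  0-simplices (10): A, B, D, E, F, G, J, L, M, N
  1-simplices (18): AD, AF, AJ, AN, BE, BG, BL, BM, DF, DJ, DN, EG, EL, EM, FJ, GL, JN, LM
  2-simplices (12): ADF, ADN, AFJ, AJN, BEG, BEM, BGL, BLM, DFJ, DJN, EGL, ELM

Hence C_0 ≅ Z^10, C_1 ≅ Z^18, C_2 ≅ Z^12.

The boundary map ∂_1: C_1 → C_0 is given by ∂[p,q] = [q] − [p].
This gives a 10×18 integer matrix of rank 8; reducing to Smith normal form yields diagonal entries (1,1,1,1,1,1,1,1).

Boundary ∂_2: C_2 → C_1 acts by ∂[p,q,r] = [q,r] − [p,r] + [p,q]. For instance
  ∂BLM = LM − BM + BL,
  ∂ADN = DN − AN + AD.
The 18×12 boundary matrix has rank 10 and Smith normal form diag(1,1,1,1,1,1,1,1,1,1).

Computing H_k = (kernel of ∂_k) / (image of ∂_{k+1}):

  H_0: rank C_0 − rank ∂_1 = 10 − 8 = 2, and the invariant factors of ∂_1 are all 1, so H_0 ≅ Z^2.
  H_1: rank ker ∂_1 − rank ∂_2 = (18 − 8) − 10 = 0, and the invariant factors of ∂_2 are all 1, so H_1 ≅ 0.
  H_2: rank ker ∂_2 − rank ∂_3 = (12 − 10) − 0 = 2, and there is no ∂_3, so H_2 ≅ Z^2.

Hence the Betti numbers are b_0 = 2, b_1 = 0, b_2 = 2.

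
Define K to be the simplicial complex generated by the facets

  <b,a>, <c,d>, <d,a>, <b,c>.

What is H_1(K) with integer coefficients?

H_1 = Z.

Order the vertices as a < b < c < d. Listing each simplex with vertices in this order, K has dimension 1 with simplices:

  0-simplices (4): a, b, c, d
  1-simplices (4): ab, ad, bc, cd

Hence C_0 ≅ Z^4, C_1 ≅ Z^4.

Boundary ∂_1: C_1 → C_0 is given by ∂[p,q] = [q] − [p]. For instance
  ∂bc = c − b.
As a 4×4 matrix over Z this has rank 3, with invariant factors (1,1,1).

Computing H_k = (kernel of ∂_k) / (image of ∂_{k+1}):

  H_1: rank ker ∂_1 − rank ∂_2 = (4 − 3) − 0 = 1, and there is no ∂_2, so H_1 = Z.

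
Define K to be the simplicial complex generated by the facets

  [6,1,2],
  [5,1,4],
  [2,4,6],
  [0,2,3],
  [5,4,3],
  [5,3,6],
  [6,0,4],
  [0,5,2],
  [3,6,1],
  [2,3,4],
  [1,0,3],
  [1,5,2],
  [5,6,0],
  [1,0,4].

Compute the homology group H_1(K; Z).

H_1 ≅ Z^2.

Fix the vertex order 0 < 1 < 2 < 3 < 4 < 5 < 6 and write every simplex with vertices in increasing order. Then dim K = 2 and the simplices of K are:

  0-simplices (7): [0], [1], [2], [3], [4], [5], [6]
  1-simplices (21): [0,1], [0,2], [0,3], [0,4], [0,5], [0,6], [1,2], [1,3], [1,4], [1,5], [1,6], [2,3], [2,4], [2,5], [2,6], [3,4], [3,5], [3,6], [4,5], [4,6], [5,6]
  2-simplices (14): [0,1,3], [0,1,4], [0,2,3], [0,2,5], [0,4,6], [0,5,6], [1,2,5], [1,2,6], [1,3,6], [1,4,5], [2,3,4], [2,4,6], [3,4,5], [3,5,6]

giving chain groups C_0 ≅ Z^7, C_1 ≅ Z^21, C_2 ≅ Z^14.

The boundary map ∂_1: C_1 → C_0 sends each edge [p,q] (with p < q) to q − p. For instance
  ∂[2,4] = [4] − [2].
As a 7×21 matrix over Z this has rank 6, with invariant factors (1,1,1,1,1,1).

Boundary ∂_2: C_2 → C_1 acts by ∂[p,q,r] = [q,r] − [p,r] + [p,q]. For instance
  ∂[0,1,4] = [1,4] − [0,4] + [0,1],
  ∂[0,1,3] = [1,3] − [0,3] + [0,1].
The 21×14 boundary matrix has rank 13 and Smith normal form diag(1,1,1,1,1,1,1,1,1,1,1,1,1).

Computing H_k = (kernel of ∂_k) / (image of ∂_{k+1}):

  H_1: rank ker ∂_1 − rank ∂_2 = (21 − 6) − 13 = 2, and the invariant factors of ∂_2 are all 1, so H_1 ≅ Z^2.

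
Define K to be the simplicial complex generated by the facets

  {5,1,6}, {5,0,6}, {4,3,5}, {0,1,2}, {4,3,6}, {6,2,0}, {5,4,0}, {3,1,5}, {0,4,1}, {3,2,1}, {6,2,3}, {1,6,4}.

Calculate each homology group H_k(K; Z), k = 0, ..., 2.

H_0 ≅ Z,  H_1 ≅ Z/2,  H_2 = 0.

K has 7 vertices, 18 edges, 12 triangles.
rank ∂_0 = 0, rank ∂_1 = 6 ⇒ b_0 = 7 − 0 − 6 = 1; all invariant factors of ∂_1 are 1 so no torsion. So H_0 = Z.
rank ∂_1 = 6, rank ∂_2 = 12 ⇒ b_1 = 18 − 6 − 12 = 0; ∂_2 has invariant factor(s) [2] giving torsion. So H_1 = Z/2.
rank ∂_2 = 12, rank ∂_3 = 0 ⇒ b_2 = 12 − 12 − 0 = 0. So H_2 = 0.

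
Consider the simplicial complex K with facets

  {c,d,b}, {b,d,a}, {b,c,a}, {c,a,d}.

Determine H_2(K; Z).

Take the total order a < b < c < d on the vertex set. Then K (dimension 2) consists of the simplices:

  0-simplices (4): a, b, c, d
  1-simplices (6): ab, ac, ad, bc, bd, cd
  2-simplices (4): abc, abd, acd, bcd

Hence C_0 ≅ Z^4, C_1 ≅ Z^6, C_2 ≅ Z^4.

The boundary map ∂_1: C_1 → C_0 maps an edge to its endpoints' difference, ∂[p,q] = q − p.
As a 4×6 matrix over Z this has rank 3, with invariant factors (1,1,1).

∂_2: C_2 → C_1 sends each 2-simplex [p,q,r] to [q,r] − [p,r] + [p,q]. For instance
  ∂abd = bd − ad + ab,
  ∂acd = cd − ad + ac.
As a 6×4 matrix over Z this has rank 3, with invariant factors (1,1,1).

From H_k ≅ ker(∂_k) / im(∂_{k+1}) we obtain:

  H_2: rank ker ∂_2 − rank ∂_3 = (4 − 3) − 0 = 1, and there is no ∂_3, so H_2 = Z.

H_2 = Z.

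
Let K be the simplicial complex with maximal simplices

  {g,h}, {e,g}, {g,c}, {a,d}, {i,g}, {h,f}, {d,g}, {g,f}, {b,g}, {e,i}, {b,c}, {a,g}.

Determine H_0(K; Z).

H_0 = Z.

We work with the vertex ordering a < b < c < d < e < f < g < h < i. The simplices of K, each written with vertices in increasing order, are:

  0-simplices (9): a, b, c, d, e, f, g, h, i
  1-simplices (12): ad, ag, bc, bg, cg, dg, eg, ei, fg, fh, gh, gi

giving chain groups C_0 ≅ Z^9, C_1 ≅ Z^12.

Boundary ∂_1: C_1 → C_0 sends each edge [p,q] (with p < q) to q − p. For instance
  ∂fg = g − f.
This gives a 9×12 integer matrix of rank 8; reducing to Smith normal form yields diagonal entries (1,1,1,1,1,1,1,1).

From H_k ≅ ker(∂_k) / im(∂_{k+1}) we obtain:

  H_0: rank C_0 − rank ∂_1 = 9 − 8 = 1, and the invariant factors of ∂_1 are all 1, so H_0 ≅ Z.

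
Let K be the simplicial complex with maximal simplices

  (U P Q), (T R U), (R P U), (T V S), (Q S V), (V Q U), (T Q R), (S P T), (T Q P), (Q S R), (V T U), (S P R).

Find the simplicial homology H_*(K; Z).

K has 7 vertices, 18 edges, 12 triangles.
rank ∂_0 = 0, rank ∂_1 = 6 ⇒ b_0 = 7 − 0 − 6 = 1; all invariant factors of ∂_1 are 1 so no torsion. So H_0 ≅ Z.
rank ∂_1 = 6, rank ∂_2 = 12 ⇒ b_1 = 18 − 6 − 12 = 0; ∂_2 has invariant factor(s) [2] giving torsion. So H_1 ≅ Z_2.
rank ∂_2 = 12, rank ∂_3 = 0 ⇒ b_2 = 12 − 12 − 0 = 0. So H_2 ≅ 0.

H_0 = Z,  H_1 = Z_2,  H_2 = 0.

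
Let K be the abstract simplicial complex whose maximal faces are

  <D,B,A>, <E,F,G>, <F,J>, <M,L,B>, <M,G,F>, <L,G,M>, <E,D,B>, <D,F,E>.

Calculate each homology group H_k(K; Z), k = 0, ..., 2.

H_0 = Z,  H_1 = Z,  H_2 = 0.

Order the vertices as A < B < D < E < F < G < J < L < M. Listing each simplex with vertices in this order, K has dimension 2 with simplices:

  0-simplices (9): A, B, D, E, F, G, J, L, M
  1-simplices (16): AB, AD, BD, BE, BL, BM, DE, DF, EF, EG, FG, FJ, FM, GL, GM, LM
  2-simplices (7): ABD, BDE, BLM, DEF, EFG, FGM, GLM

giving chain groups C_0 ≅ Z^9, C_1 ≅ Z^16, C_2 ≅ Z^7.

The boundary map ∂_1: C_1 → C_0 maps an edge to its endpoints' difference, ∂[p,q] = q − p.
The resulting 9×16 matrix has rank 8, and its Smith normal form has invariant factors (1,1,1,1,1,1,1,1).

Boundary ∂_2: C_2 → C_1 acts by ∂[p,q,r] = [q,r] − [p,r] + [p,q]. For instance
  ∂ABD = BD − AD + AB,
  ∂FGM = GM − FM + FG.
The 16×7 boundary matrix has rank 7 and Smith normal form diag(1,1,1,1,1,1,1).

From H_k ≅ ker(∂_k) / im(∂_{k+1}) we obtain:

  H_0: rank C_0 − rank ∂_1 = 9 − 8 = 1, and the invariant factors of ∂_1 are all 1, so H_0 ≅ Z.
  H_1: rank ker ∂_1 − rank ∂_2 = (16 − 8) − 7 = 1, and the invariant factors of ∂_2 are all 1, so H_1 ≅ Z.
  H_2: rank ker ∂_2 − rank ∂_3 = (7 − 7) − 0 = 0, and there is no ∂_3, so H_2 ≅ 0.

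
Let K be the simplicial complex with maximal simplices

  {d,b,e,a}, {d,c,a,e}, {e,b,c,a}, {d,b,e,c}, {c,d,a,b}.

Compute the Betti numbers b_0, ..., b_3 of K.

K has 5 vertices, 10 edges, 10 triangles, 5 3-simplices.
rank ∂_0 = 0, rank ∂_1 = 4 ⇒ b_0 = 5 − 0 − 4 = 1; all invariant factors of ∂_1 are 1 so no torsion. So H_0 = Z.
rank ∂_1 = 4, rank ∂_2 = 6 ⇒ b_1 = 10 − 4 − 6 = 0; all invariant factors of ∂_2 are 1 so no torsion. So H_1 = 0.
rank ∂_2 = 6, rank ∂_3 = 4 ⇒ b_2 = 10 − 6 − 4 = 0; all invariant factors of ∂_3 are 1 so no torsion. So H_2 = 0.
rank ∂_3 = 4, rank ∂_4 = 0 ⇒ b_3 = 5 − 4 − 0 = 1. So H_3 = Z.

b_0 = 1, b_1 = 0, b_2 = 0, b_3 = 1.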